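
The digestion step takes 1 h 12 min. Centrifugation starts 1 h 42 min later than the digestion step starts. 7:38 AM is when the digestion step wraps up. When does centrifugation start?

The digestion step starts at 7:38 AM − 72 min = 6:26 AM.
Centrifugation starts at 6:26 AM + 102 min = 8:08 AM.

8:08 AM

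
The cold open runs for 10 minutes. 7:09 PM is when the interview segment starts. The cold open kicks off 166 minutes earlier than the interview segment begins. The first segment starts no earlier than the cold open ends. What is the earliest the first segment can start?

4:33 PM

The cold open starts at 7:09 PM − 166 min = 4:23 PM.
The cold open ends at 4:23 PM + 10 min = 4:33 PM.
The first segment is bounded by the cold open, so the earliest it can start is 4:33 PM.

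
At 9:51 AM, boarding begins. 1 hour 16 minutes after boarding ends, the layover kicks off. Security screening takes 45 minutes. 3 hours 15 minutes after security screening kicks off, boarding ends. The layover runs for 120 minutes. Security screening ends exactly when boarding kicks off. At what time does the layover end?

Security screening ends at 9:51 AM.
Security screening starts at 9:51 AM − 45 min = 9:06 AM.
Boarding ends at 9:06 AM + 195 min = 12:21 PM.
The layover starts at 12:21 PM + 76 min = 1:37 PM.
The layover ends at 1:37 PM + 120 min = 3:37 PM.

3:37 PM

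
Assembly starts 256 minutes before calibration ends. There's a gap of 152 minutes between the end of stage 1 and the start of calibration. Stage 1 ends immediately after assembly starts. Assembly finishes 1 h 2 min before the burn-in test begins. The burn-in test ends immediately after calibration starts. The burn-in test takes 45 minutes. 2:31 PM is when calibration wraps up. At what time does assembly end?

11:00 AM

Assembly starts at 2:31 PM − 256 min = 10:15 AM.
So stage 1 ends at 10:15 AM.
Calibration starts at 10:15 AM + 152 min = 12:47 PM.
So the burn-in test ends at 12:47 PM.
The burn-in test starts at 12:47 PM − 45 min = 12:02 PM.
Assembly ends at 12:02 PM − 62 min = 11:00 AM.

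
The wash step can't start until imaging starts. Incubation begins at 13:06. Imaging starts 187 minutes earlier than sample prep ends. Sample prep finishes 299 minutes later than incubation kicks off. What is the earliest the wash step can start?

14:58

Sample prep ends at 13:06 + 299 min = 18:05.
Imaging starts at 18:05 − 187 min = 14:58.
The wash step is bounded by imaging, so the earliest it can start is 14:58.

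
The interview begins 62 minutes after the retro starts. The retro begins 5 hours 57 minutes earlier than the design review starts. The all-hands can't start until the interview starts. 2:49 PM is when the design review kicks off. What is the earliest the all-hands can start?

9:54 AM

The retro starts at 2:49 PM − 357 min = 8:52 AM.
The interview starts at 8:52 AM + 62 min = 9:54 AM.
The all-hands is bounded by the interview, so the earliest it can start is 9:54 AM.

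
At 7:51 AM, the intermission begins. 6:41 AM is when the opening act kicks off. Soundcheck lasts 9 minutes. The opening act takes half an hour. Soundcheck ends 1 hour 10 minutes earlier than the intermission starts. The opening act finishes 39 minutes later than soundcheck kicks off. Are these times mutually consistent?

Yes

Soundcheck ends at 7:51 AM − 70 min = 6:41 AM.
Soundcheck starts at 6:41 AM − 9 min = 6:32 AM.
The opening act ends at 6:32 AM + 39 min = 7:11 AM.
The opening act starts at 7:11 AM − 30 min = 6:41 AM.
That matches the stated 6:41 AM, so the schedule is consistent.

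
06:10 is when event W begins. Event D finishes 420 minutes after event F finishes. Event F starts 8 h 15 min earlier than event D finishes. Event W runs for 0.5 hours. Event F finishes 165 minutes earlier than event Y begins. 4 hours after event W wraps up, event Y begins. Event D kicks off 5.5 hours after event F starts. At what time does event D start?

12:10

Event W ends at 06:10 + 30 min = 06:40.
Event Y starts at 06:40 + 240 min = 10:40.
Event F ends at 10:40 − 165 min = 07:55.
Event D ends at 07:55 + 420 min = 14:55.
Event F starts at 14:55 − 495 min = 06:40.
Event D starts at 06:40 + 330 min = 12:10.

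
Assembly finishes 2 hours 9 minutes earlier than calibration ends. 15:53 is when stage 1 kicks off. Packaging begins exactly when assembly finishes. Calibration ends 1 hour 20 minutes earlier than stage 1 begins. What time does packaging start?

12:24

Calibration ends at 15:53 − 80 min = 14:33.
Assembly ends at 14:33 − 129 min = 12:24.
So packaging starts at 12:24.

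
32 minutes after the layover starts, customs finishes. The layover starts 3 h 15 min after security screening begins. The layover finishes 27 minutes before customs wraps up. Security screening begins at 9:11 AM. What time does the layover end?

The layover starts at 9:11 AM + 195 min = 12:26 PM.
Customs ends at 12:26 PM + 32 min = 12:58 PM.
The layover ends at 12:58 PM − 27 min = 12:31 PM.

12:31 PM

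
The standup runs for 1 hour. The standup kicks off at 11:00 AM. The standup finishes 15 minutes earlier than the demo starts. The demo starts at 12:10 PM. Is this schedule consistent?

No

The standup ends at 12:10 PM − 15 min = 11:55 AM.
The standup starts at 11:55 AM − 60 min = 10:55 AM.
But the standup is also said to start at 11:00 AM — a 5-minute conflict.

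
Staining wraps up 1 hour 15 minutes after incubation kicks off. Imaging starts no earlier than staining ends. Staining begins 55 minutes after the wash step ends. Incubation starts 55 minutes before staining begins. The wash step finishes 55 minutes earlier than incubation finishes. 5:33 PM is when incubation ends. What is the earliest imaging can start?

5:53 PM

The wash step ends at 5:33 PM − 55 min = 4:38 PM.
Staining starts at 4:38 PM + 55 min = 5:33 PM.
Incubation starts at 5:33 PM − 55 min = 4:38 PM.
Staining ends at 4:38 PM + 75 min = 5:53 PM.
Imaging is bounded by staining, so the earliest it can start is 5:53 PM.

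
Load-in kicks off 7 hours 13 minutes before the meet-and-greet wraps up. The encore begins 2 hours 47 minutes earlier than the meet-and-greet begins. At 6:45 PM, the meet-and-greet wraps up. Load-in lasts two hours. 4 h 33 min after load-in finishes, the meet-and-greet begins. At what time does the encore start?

3:18 PM

Load-in starts at 6:45 PM − 433 min = 11:32 AM.
Load-in ends at 11:32 AM + 120 min = 1:32 PM.
The meet-and-greet starts at 1:32 PM + 273 min = 6:05 PM.
The encore starts at 6:05 PM − 167 min = 3:18 PM.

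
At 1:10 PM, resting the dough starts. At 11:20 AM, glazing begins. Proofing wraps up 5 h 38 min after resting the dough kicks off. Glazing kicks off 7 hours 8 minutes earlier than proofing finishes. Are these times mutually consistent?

Proofing ends at 1:10 PM + 338 min = 6:48 PM.
Glazing starts at 6:48 PM − 428 min = 11:40 AM.
But glazing is also said to start at 11:20 AM — a 20-minute conflict.

No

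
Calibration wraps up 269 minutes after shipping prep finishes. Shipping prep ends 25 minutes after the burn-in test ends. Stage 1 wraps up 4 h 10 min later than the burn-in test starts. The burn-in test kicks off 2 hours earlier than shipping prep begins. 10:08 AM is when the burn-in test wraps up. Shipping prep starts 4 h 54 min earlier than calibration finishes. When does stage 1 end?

Shipping prep ends at 10:08 AM + 25 min = 10:33 AM.
Calibration ends at 10:33 AM + 269 min = 3:02 PM.
Shipping prep starts at 3:02 PM − 294 min = 10:08 AM.
The burn-in test starts at 10:08 AM − 120 min = 8:08 AM.
Stage 1 ends at 8:08 AM + 250 min = 12:18 PM.

12:18 PM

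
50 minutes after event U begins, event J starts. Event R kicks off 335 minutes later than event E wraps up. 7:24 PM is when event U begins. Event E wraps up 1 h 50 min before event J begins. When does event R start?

Event J starts at 7:24 PM + 50 min = 8:14 PM.
Event E ends at 8:14 PM − 110 min = 6:24 PM.
Event R starts at 6:24 PM + 335 min = 11:59 PM.

11:59 PM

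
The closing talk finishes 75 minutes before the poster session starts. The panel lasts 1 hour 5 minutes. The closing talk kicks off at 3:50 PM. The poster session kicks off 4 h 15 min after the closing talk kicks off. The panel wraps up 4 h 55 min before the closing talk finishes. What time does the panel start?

The poster session starts at 3:50 PM + 255 min = 8:05 PM.
The closing talk ends at 8:05 PM − 75 min = 6:50 PM.
The panel ends at 6:50 PM − 295 min = 1:55 PM.
The panel starts at 1:55 PM − 65 min = 12:50 PM.

12:50 PM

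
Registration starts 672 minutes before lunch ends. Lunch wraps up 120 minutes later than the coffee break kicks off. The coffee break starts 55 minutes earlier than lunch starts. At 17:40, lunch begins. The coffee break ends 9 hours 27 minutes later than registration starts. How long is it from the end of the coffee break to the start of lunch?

The coffee break starts at 17:40 − 55 min = 16:45.
Lunch ends at 16:45 + 120 min = 18:45.
Registration starts at 18:45 − 672 min = 07:33.
The coffee break ends at 07:33 + 567 min = 17:00.
From 17:00 to 17:40 is 40 minutes.

40 minutes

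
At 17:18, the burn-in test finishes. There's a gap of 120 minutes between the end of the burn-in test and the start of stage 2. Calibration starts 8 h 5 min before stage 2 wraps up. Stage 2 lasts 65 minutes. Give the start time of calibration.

Stage 2 starts at 17:18 + 120 min = 19:18.
Stage 2 ends at 19:18 + 65 min = 20:23.
Calibration starts at 20:23 − 485 min = 12:18.

12:18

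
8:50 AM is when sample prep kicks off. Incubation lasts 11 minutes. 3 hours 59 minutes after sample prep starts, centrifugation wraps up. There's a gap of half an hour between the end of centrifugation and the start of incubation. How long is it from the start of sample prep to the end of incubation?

4 hours 40 minutes

Centrifugation ends at 8:50 AM + 239 min = 12:49 PM.
Incubation starts at 12:49 PM + 30 min = 1:19 PM.
Incubation ends at 1:19 PM + 11 min = 1:30 PM.
From 8:50 AM to 1:30 PM is 4 hours 40 minutes.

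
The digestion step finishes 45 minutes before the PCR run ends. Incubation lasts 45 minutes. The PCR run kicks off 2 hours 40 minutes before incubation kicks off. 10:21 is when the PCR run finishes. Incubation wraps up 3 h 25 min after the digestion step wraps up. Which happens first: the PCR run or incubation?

The digestion step ends at 10:21 − 45 min = 09:36.
Incubation ends at 09:36 + 205 min = 13:01.
Incubation starts at 13:01 − 45 min = 12:16.
The PCR run starts at 12:16 − 160 min = 09:36.
The PCR run starts at 09:36 and incubation starts at 12:16, so the PCR run is first.

the PCR run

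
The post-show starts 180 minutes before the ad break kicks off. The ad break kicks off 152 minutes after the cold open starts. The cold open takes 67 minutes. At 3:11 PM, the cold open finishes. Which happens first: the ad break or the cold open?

the cold open

The cold open starts at 3:11 PM − 67 min = 2:04 PM.
The ad break starts at 2:04 PM + 152 min = 4:36 PM.
The ad break starts at 4:36 PM and the cold open starts at 2:04 PM, so the cold open is first.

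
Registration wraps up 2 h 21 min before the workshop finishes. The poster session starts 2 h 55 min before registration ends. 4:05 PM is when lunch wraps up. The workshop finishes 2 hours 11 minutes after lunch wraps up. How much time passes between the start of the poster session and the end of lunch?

The workshop ends at 4:05 PM + 131 min = 6:16 PM.
Registration ends at 6:16 PM − 141 min = 3:55 PM.
The poster session starts at 3:55 PM − 175 min = 1:00 PM.
From 1:00 PM to 4:05 PM is 185 minutes.

185 minutes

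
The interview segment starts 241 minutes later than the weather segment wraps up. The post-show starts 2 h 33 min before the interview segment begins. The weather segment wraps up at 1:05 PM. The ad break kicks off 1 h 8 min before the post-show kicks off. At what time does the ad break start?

1:25 PM

The interview segment starts at 1:05 PM + 241 min = 5:06 PM.
The post-show starts at 5:06 PM − 153 min = 2:33 PM.
The ad break starts at 2:33 PM − 68 min = 1:25 PM.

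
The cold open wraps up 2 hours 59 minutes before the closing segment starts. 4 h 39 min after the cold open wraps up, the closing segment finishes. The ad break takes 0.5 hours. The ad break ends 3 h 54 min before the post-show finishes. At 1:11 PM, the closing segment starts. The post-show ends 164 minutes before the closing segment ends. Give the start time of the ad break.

The cold open ends at 1:11 PM − 179 min = 10:12 AM.
The closing segment ends at 10:12 AM + 279 min = 2:51 PM.
The post-show ends at 2:51 PM − 164 min = 12:07 PM.
The ad break ends at 12:07 PM − 234 min = 8:13 AM.
The ad break starts at 8:13 AM − 30 min = 7:43 AM.

7:43 AM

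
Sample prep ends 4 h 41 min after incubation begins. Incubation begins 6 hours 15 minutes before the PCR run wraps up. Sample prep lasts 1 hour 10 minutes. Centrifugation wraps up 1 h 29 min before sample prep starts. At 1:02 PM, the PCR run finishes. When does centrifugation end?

Incubation starts at 1:02 PM − 375 min = 6:47 AM.
Sample prep ends at 6:47 AM + 281 min = 11:28 AM.
Sample prep starts at 11:28 AM − 70 min = 10:18 AM.
Centrifugation ends at 10:18 AM − 89 min = 8:49 AM.

8:49 AM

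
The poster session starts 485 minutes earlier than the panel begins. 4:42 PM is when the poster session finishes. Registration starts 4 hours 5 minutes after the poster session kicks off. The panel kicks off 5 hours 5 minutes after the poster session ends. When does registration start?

The panel starts at 4:42 PM + 305 min = 9:47 PM.
The poster session starts at 9:47 PM − 485 min = 1:42 PM.
Registration starts at 1:42 PM + 245 min = 5:47 PM.

5:47 PM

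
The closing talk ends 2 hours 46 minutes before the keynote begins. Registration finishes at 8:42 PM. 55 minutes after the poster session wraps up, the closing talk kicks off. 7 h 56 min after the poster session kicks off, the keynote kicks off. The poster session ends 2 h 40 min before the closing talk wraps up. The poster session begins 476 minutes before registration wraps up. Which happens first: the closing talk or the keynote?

the closing talk

The poster session starts at 8:42 PM − 476 min = 12:46 PM.
The keynote starts at 12:46 PM + 476 min = 8:42 PM.
The closing talk ends at 8:42 PM − 166 min = 5:56 PM.
The poster session ends at 5:56 PM − 160 min = 3:16 PM.
The closing talk starts at 3:16 PM + 55 min = 4:11 PM.
The closing talk starts at 4:11 PM and the keynote starts at 8:42 PM, so the closing talk is first.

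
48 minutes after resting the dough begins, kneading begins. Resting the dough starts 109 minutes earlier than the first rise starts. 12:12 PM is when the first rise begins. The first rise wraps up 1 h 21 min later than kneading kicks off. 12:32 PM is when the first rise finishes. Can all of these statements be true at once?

Yes

Resting the dough starts at 12:12 PM − 109 min = 10:23 AM.
Kneading starts at 10:23 AM + 48 min = 11:11 AM.
The first rise ends at 11:11 AM + 81 min = 12:32 PM.
That matches the stated 12:32 PM, so the schedule is consistent.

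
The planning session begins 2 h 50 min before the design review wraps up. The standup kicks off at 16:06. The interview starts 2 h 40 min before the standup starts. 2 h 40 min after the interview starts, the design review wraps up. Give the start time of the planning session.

The interview starts at 16:06 − 160 min = 13:26.
The design review ends at 13:26 + 160 min = 16:06.
The planning session starts at 16:06 − 170 min = 13:16.

13:16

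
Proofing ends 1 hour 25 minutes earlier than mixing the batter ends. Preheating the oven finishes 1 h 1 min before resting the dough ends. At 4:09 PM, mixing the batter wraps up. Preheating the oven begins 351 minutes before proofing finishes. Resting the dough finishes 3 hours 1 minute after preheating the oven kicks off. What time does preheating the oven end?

10:53 AM

Proofing ends at 4:09 PM − 85 min = 2:44 PM.
Preheating the oven starts at 2:44 PM − 351 min = 8:53 AM.
Resting the dough ends at 8:53 AM + 181 min = 11:54 AM.
Preheating the oven ends at 11:54 AM − 61 min = 10:53 AM.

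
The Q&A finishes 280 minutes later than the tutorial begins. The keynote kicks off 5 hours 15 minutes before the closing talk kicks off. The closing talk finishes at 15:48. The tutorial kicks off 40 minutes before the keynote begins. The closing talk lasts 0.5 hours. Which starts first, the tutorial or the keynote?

The closing talk starts at 15:48 − 30 min = 15:18.
The keynote starts at 15:18 − 315 min = 10:03.
The tutorial starts at 10:03 − 40 min = 09:23.
The tutorial starts at 09:23 and the keynote starts at 10:03, so the tutorial is first.

the tutorial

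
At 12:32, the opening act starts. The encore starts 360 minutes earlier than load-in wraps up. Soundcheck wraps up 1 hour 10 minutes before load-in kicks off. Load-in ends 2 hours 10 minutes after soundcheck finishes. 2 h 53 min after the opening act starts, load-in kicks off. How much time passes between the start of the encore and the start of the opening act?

127 minutes

Load-in starts at 12:32 + 173 min = 15:25.
Soundcheck ends at 15:25 − 70 min = 14:15.
Load-in ends at 14:15 + 130 min = 16:25.
The encore starts at 16:25 − 360 min = 10:25.
From 10:25 to 12:32 is 127 minutes.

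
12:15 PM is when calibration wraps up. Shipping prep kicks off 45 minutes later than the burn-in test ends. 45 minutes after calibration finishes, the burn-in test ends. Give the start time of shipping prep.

1:45 PM

The burn-in test ends at 12:15 PM + 45 min = 1:00 PM.
Shipping prep starts at 1:00 PM + 45 min = 1:45 PM.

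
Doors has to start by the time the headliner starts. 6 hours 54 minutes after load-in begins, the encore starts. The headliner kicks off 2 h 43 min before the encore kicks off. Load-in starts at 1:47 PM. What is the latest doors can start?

The encore starts at 1:47 PM + 414 min = 8:41 PM.
The headliner starts at 8:41 PM − 163 min = 5:58 PM.
Doors is bounded by the headliner, so the latest it can start is 5:58 PM.

5:58 PM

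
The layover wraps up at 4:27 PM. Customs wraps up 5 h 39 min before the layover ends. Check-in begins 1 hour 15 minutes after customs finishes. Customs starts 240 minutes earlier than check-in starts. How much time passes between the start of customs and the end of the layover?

504 minutes

Customs ends at 4:27 PM − 339 min = 10:48 AM.
Check-in starts at 10:48 AM + 75 min = 12:03 PM.
Customs starts at 12:03 PM − 240 min = 8:03 AM.
From 8:03 AM to 4:27 PM is 504 minutes.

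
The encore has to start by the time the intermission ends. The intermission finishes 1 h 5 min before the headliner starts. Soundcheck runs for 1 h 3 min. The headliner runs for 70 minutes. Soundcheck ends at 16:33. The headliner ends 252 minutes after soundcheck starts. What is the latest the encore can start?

Soundcheck starts at 16:33 − 63 min = 15:30.
The headliner ends at 15:30 + 252 min = 19:42.
The headliner starts at 19:42 − 70 min = 18:32.
The intermission ends at 18:32 − 65 min = 17:27.
The encore is bounded by the intermission, so the latest it can start is 17:27.

17:27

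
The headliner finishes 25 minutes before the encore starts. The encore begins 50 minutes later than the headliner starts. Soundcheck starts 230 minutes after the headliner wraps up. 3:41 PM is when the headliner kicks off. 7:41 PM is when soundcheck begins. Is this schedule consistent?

The encore starts at 3:41 PM + 50 min = 4:31 PM.
The headliner ends at 4:31 PM − 25 min = 4:06 PM.
Soundcheck starts at 4:06 PM + 230 min = 7:56 PM.
But soundcheck is also said to start at 7:41 PM — a 15-minute conflict.

No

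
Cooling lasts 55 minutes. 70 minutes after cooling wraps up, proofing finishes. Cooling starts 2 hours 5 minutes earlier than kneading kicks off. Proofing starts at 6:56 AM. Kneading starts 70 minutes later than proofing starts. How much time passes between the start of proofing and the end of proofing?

Kneading starts at 6:56 AM + 70 min = 8:06 AM.
Cooling starts at 8:06 AM − 125 min = 6:01 AM.
Cooling ends at 6:01 AM + 55 min = 6:56 AM.
Proofing ends at 6:56 AM + 70 min = 8:06 AM.
From 6:56 AM to 8:06 AM is 1 hour 10 minutes.

1 hour 10 minutes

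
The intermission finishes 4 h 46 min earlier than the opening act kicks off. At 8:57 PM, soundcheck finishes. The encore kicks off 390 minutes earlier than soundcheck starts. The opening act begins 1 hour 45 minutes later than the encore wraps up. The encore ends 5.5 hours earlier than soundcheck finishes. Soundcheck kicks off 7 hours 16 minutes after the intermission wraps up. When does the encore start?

The encore ends at 8:57 PM − 330 min = 3:27 PM.
The opening act starts at 3:27 PM + 105 min = 5:12 PM.
The intermission ends at 5:12 PM − 286 min = 12:26 PM.
Soundcheck starts at 12:26 PM + 436 min = 7:42 PM.
The encore starts at 7:42 PM − 390 min = 1:12 PM.

1:12 PM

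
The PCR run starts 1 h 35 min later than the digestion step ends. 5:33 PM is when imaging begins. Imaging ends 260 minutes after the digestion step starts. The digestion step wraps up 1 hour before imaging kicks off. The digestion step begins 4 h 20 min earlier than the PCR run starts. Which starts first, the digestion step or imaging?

The digestion step ends at 5:33 PM − 60 min = 4:33 PM.
The PCR run starts at 4:33 PM + 95 min = 6:08 PM.
The digestion step starts at 6:08 PM − 260 min = 1:48 PM.
The digestion step starts at 1:48 PM and imaging starts at 5:33 PM, so the digestion step is first.

the digestion step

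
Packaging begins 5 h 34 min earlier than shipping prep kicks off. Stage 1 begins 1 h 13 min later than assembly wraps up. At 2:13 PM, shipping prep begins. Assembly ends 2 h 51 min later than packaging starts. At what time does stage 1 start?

12:43 PM

Packaging starts at 2:13 PM − 334 min = 8:39 AM.
Assembly ends at 8:39 AM + 171 min = 11:30 AM.
Stage 1 starts at 11:30 AM + 73 min = 12:43 PM.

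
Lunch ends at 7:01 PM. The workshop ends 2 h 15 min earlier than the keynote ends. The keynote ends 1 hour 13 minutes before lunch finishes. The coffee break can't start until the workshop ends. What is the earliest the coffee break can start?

The keynote ends at 7:01 PM − 73 min = 5:48 PM.
The workshop ends at 5:48 PM − 135 min = 3:33 PM.
The coffee break is bounded by the workshop, so the earliest it can start is 3:33 PM.

3:33 PM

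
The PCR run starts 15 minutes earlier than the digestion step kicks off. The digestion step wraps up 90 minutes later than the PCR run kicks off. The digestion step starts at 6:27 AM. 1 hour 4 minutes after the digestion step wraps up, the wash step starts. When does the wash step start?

8:46 AM

The PCR run starts at 6:27 AM − 15 min = 6:12 AM.
The digestion step ends at 6:12 AM + 90 min = 7:42 AM.
The wash step starts at 7:42 AM + 64 min = 8:46 AM.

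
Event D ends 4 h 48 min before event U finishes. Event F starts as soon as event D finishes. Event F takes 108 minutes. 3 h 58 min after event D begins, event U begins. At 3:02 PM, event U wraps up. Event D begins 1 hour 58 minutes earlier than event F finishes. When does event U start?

Event D ends at 3:02 PM − 288 min = 10:14 AM.
So event F starts at 10:14 AM.
Event F ends at 10:14 AM + 108 min = 12:02 PM.
Event D starts at 12:02 PM − 118 min = 10:04 AM.
Event U starts at 10:04 AM + 238 min = 2:02 PM.

2:02 PM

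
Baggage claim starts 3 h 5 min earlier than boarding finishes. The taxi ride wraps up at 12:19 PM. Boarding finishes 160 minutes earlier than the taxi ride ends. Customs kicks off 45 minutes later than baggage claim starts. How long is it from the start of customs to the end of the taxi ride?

300 minutes

Boarding ends at 12:19 PM − 160 min = 9:39 AM.
Baggage claim starts at 9:39 AM − 185 min = 6:34 AM.
Customs starts at 6:34 AM + 45 min = 7:19 AM.
From 7:19 AM to 12:19 PM is 300 minutes.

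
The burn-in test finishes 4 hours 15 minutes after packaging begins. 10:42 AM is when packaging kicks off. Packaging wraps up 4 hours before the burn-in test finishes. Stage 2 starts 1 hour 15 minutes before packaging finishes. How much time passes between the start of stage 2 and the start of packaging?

The burn-in test ends at 10:42 AM + 255 min = 2:57 PM.
Packaging ends at 2:57 PM − 240 min = 10:57 AM.
Stage 2 starts at 10:57 AM − 75 min = 9:42 AM.
From 9:42 AM to 10:42 AM is 60 minutes.

60 minutes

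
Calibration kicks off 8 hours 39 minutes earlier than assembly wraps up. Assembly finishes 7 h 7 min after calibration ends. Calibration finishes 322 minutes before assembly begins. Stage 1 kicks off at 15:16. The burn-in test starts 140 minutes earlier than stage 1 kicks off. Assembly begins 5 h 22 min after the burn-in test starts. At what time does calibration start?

The burn-in test starts at 15:16 − 140 min = 12:56.
Assembly starts at 12:56 + 322 min = 18:18.
Calibration ends at 18:18 − 322 min = 12:56.
Assembly ends at 12:56 + 427 min = 20:03.
Calibration starts at 20:03 − 519 min = 11:24.

11:24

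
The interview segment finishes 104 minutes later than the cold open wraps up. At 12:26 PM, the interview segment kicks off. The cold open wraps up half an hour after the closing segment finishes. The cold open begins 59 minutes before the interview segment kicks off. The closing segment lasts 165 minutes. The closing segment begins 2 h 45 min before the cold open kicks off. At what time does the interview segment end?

The cold open starts at 12:26 PM − 59 min = 11:27 AM.
The closing segment starts at 11:27 AM − 165 min = 8:42 AM.
The closing segment ends at 8:42 AM + 165 min = 11:27 AM.
The cold open ends at 11:27 AM + 30 min = 11:57 AM.
The interview segment ends at 11:57 AM + 104 min = 1:41 PM.

1:41 PM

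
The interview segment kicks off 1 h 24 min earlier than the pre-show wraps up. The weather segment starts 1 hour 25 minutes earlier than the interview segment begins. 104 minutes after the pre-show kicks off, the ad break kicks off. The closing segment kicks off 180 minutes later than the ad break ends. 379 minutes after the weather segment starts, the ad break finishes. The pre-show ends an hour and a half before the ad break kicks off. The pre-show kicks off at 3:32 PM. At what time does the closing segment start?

The ad break starts at 3:32 PM + 104 min = 5:16 PM.
The pre-show ends at 5:16 PM − 90 min = 3:46 PM.
The interview segment starts at 3:46 PM − 84 min = 2:22 PM.
The weather segment starts at 2:22 PM − 85 min = 12:57 PM.
The ad break ends at 12:57 PM + 379 min = 7:16 PM.
The closing segment starts at 7:16 PM + 180 min = 10:16 PM.

10:16 PM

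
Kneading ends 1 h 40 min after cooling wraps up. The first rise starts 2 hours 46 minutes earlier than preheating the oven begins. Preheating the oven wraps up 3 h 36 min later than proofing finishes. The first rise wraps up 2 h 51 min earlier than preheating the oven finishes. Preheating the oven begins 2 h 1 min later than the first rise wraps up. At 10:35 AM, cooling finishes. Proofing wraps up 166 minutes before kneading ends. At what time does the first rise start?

9:29 AM

Kneading ends at 10:35 AM + 100 min = 12:15 PM.
Proofing ends at 12:15 PM − 166 min = 9:29 AM.
Preheating the oven ends at 9:29 AM + 216 min = 1:05 PM.
The first rise ends at 1:05 PM − 171 min = 10:14 AM.
Preheating the oven starts at 10:14 AM + 121 min = 12:15 PM.
The first rise starts at 12:15 PM − 166 min = 9:29 AM.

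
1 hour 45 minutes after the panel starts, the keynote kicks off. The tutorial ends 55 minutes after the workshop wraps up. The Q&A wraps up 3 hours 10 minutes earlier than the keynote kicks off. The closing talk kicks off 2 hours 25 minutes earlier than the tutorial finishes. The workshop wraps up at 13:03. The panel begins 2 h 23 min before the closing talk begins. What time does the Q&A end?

07:45

The tutorial ends at 13:03 + 55 min = 13:58.
The closing talk starts at 13:58 − 145 min = 11:33.
The panel starts at 11:33 − 143 min = 09:10.
The keynote starts at 09:10 + 105 min = 10:55.
The Q&A ends at 10:55 − 190 min = 07:45.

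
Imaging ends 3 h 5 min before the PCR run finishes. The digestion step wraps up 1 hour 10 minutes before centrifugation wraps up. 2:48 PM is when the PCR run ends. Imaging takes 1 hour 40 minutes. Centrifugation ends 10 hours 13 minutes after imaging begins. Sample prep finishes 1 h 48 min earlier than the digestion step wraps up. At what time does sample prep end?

Imaging ends at 2:48 PM − 185 min = 11:43 AM.
Imaging starts at 11:43 AM − 100 min = 10:03 AM.
Centrifugation ends at 10:03 AM + 613 min = 8:16 PM.
The digestion step ends at 8:16 PM − 70 min = 7:06 PM.
Sample prep ends at 7:06 PM − 108 min = 5:18 PM.

5:18 PM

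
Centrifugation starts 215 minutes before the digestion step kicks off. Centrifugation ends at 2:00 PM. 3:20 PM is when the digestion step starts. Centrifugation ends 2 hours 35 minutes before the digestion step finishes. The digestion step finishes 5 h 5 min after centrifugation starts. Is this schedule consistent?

No

Centrifugation starts at 3:20 PM − 215 min = 11:45 AM.
The digestion step ends at 11:45 AM + 305 min = 4:50 PM.
Centrifugation ends at 4:50 PM − 155 min = 2:15 PM.
But centrifugation is also said to end at 2:00 PM — a 15-minute conflict.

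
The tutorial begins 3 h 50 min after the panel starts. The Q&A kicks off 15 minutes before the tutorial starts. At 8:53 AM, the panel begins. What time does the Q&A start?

The tutorial starts at 8:53 AM + 230 min = 12:43 PM.
The Q&A starts at 12:43 PM − 15 min = 12:28 PM.

12:28 PM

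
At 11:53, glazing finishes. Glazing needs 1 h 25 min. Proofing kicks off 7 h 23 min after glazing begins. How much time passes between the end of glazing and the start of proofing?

Glazing starts at 11:53 − 85 min = 10:28.
Proofing starts at 10:28 + 443 min = 17:51.
From 11:53 to 17:51 is 5 h 58 min.

5 h 58 min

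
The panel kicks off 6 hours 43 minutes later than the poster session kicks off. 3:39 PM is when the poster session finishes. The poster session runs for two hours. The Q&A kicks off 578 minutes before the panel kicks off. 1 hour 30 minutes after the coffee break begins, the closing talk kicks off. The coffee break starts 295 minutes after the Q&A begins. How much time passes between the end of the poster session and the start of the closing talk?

The poster session starts at 3:39 PM − 120 min = 1:39 PM.
The panel starts at 1:39 PM + 403 min = 8:22 PM.
The Q&A starts at 8:22 PM − 578 min = 10:44 AM.
The coffee break starts at 10:44 AM + 295 min = 3:39 PM.
The closing talk starts at 3:39 PM + 90 min = 5:09 PM.
From 3:39 PM to 5:09 PM is 1.5 hours.

1.5 hours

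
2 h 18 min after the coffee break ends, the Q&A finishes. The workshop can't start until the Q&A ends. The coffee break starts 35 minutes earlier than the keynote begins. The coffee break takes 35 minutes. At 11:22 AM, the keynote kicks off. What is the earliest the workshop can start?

The coffee break starts at 11:22 AM − 35 min = 10:47 AM.
The coffee break ends at 10:47 AM + 35 min = 11:22 AM.
The Q&A ends at 11:22 AM + 138 min = 1:40 PM.
The workshop is bounded by the Q&A, so the earliest it can start is 1:40 PM.

1:40 PM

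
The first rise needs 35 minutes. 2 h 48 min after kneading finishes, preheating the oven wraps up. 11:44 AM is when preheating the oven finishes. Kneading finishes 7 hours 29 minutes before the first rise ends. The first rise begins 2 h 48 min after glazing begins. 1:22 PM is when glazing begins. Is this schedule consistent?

The first rise starts at 1:22 PM + 168 min = 4:10 PM.
The first rise ends at 4:10 PM + 35 min = 4:45 PM.
Kneading ends at 4:45 PM − 449 min = 9:16 AM.
Preheating the oven ends at 9:16 AM + 168 min = 12:04 PM.
But preheating the oven is also said to end at 11:44 AM — a 20-minute conflict.

No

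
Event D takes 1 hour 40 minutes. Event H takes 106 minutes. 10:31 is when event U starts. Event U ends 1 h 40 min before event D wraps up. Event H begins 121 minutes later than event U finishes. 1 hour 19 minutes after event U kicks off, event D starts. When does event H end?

Event D starts at 10:31 + 79 min = 11:50.
Event D ends at 11:50 + 100 min = 13:30.
Event U ends at 13:30 − 100 min = 11:50.
Event H starts at 11:50 + 121 min = 13:51.
Event H ends at 13:51 + 106 min = 15:37.

15:37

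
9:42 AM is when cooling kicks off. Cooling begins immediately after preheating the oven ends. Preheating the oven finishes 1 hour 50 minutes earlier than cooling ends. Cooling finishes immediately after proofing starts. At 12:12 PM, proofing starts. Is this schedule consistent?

Cooling ends at 12:12 PM.
Preheating the oven ends at 12:12 PM − 110 min = 10:22 AM.
So cooling starts at 10:22 AM.
But cooling is also said to start at 9:42 AM — a 40-minute conflict.

No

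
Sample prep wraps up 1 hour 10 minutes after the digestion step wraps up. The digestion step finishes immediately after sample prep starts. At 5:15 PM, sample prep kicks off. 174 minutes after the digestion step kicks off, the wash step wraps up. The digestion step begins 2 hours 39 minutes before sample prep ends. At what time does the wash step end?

6:40 PM

The digestion step ends at 5:15 PM.
Sample prep ends at 5:15 PM + 70 min = 6:25 PM.
The digestion step starts at 6:25 PM − 159 min = 3:46 PM.
The wash step ends at 3:46 PM + 174 min = 6:40 PM.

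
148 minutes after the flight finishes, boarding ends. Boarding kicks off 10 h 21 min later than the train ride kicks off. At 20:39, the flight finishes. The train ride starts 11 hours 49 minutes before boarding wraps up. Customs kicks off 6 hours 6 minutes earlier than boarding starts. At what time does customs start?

Boarding ends at 20:39 + 148 min = 23:07.
The train ride starts at 23:07 − 709 min = 11:18.
Boarding starts at 11:18 + 621 min = 21:39.
Customs starts at 21:39 − 366 min = 15:33.

15:33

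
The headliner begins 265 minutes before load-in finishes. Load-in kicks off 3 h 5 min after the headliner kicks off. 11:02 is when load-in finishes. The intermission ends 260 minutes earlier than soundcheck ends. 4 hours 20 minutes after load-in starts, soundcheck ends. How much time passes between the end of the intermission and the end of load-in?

The headliner starts at 11:02 − 265 min = 06:37.
Load-in starts at 06:37 + 185 min = 09:42.
Soundcheck ends at 09:42 + 260 min = 14:02.
The intermission ends at 14:02 − 260 min = 09:42.
From 09:42 to 11:02 is 80 minutes.

80 minutes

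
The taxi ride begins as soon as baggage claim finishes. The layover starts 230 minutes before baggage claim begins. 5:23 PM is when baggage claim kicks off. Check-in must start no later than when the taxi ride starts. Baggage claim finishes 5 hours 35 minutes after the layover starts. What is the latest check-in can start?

7:08 PM

The layover starts at 5:23 PM − 230 min = 1:33 PM.
Baggage claim ends at 1:33 PM + 335 min = 7:08 PM.
So the taxi ride starts at 7:08 PM.
Check-in is bounded by the taxi ride, so the latest it can start is 7:08 PM.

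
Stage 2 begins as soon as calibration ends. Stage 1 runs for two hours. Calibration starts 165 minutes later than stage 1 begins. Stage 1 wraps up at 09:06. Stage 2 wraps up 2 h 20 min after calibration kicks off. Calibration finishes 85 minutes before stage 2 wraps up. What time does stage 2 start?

10:46

Stage 1 starts at 09:06 − 120 min = 07:06.
Calibration starts at 07:06 + 165 min = 09:51.
Stage 2 ends at 09:51 + 140 min = 12:11.
Calibration ends at 12:11 − 85 min = 10:46.
So stage 2 starts at 10:46.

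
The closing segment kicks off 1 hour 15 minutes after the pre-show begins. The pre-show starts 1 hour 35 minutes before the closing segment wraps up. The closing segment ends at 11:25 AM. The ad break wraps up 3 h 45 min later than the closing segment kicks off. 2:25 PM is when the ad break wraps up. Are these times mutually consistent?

No

The pre-show starts at 11:25 AM − 95 min = 9:50 AM.
The closing segment starts at 9:50 AM + 75 min = 11:05 AM.
The ad break ends at 11:05 AM + 225 min = 2:50 PM.
But the ad break is also said to end at 2:25 PM — a 25-minute conflict.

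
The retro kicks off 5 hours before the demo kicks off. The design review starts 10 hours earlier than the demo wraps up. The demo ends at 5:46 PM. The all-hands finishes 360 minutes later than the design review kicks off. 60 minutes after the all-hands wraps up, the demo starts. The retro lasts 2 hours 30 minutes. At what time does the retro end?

12:16 PM

The design review starts at 5:46 PM − 600 min = 7:46 AM.
The all-hands ends at 7:46 AM + 360 min = 1:46 PM.
The demo starts at 1:46 PM + 60 min = 2:46 PM.
The retro starts at 2:46 PM − 300 min = 9:46 AM.
The retro ends at 9:46 AM + 150 min = 12:16 PM.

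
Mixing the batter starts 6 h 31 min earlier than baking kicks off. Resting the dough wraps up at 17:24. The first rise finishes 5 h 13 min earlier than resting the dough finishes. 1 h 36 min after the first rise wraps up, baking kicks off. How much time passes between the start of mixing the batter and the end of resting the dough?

10 hours 8 minutes

The first rise ends at 17:24 − 313 min = 12:11.
Baking starts at 12:11 + 96 min = 13:47.
Mixing the batter starts at 13:47 − 391 min = 07:16.
From 07:16 to 17:24 is 10 hours 8 minutes.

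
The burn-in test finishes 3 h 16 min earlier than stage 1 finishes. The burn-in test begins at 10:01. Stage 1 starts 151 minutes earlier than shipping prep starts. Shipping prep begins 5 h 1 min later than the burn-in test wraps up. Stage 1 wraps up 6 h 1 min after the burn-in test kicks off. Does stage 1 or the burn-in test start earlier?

Stage 1 ends at 10:01 + 361 min = 16:02.
The burn-in test ends at 16:02 − 196 min = 12:46.
Shipping prep starts at 12:46 + 301 min = 17:47.
Stage 1 starts at 17:47 − 151 min = 15:16.
Stage 1 starts at 15:16 and the burn-in test starts at 10:01, so the burn-in test is first.

the burn-in test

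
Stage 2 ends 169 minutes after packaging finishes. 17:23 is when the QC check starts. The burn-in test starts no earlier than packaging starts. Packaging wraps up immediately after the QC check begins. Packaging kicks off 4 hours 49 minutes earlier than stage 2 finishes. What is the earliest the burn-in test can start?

15:23

Packaging ends at 17:23.
Stage 2 ends at 17:23 + 169 min = 20:12.
Packaging starts at 20:12 − 289 min = 15:23.
The burn-in test is bounded by packaging, so the earliest it can start is 15:23.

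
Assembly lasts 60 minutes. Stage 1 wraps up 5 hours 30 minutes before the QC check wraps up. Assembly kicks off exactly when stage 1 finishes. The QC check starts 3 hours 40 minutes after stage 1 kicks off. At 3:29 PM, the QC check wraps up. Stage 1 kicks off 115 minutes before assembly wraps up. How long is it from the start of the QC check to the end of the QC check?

165 minutes

Stage 1 ends at 3:29 PM − 330 min = 9:59 AM.
So assembly starts at 9:59 AM.
Assembly ends at 9:59 AM + 60 min = 10:59 AM.
Stage 1 starts at 10:59 AM − 115 min = 9:04 AM.
The QC check starts at 9:04 AM + 220 min = 12:44 PM.
From 12:44 PM to 3:29 PM is 165 minutes.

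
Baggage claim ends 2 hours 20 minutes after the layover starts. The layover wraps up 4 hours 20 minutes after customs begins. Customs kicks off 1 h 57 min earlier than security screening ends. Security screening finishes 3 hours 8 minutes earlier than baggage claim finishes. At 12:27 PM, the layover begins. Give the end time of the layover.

Baggage claim ends at 12:27 PM + 140 min = 2:47 PM.
Security screening ends at 2:47 PM − 188 min = 11:39 AM.
Customs starts at 11:39 AM − 117 min = 9:42 AM.
The layover ends at 9:42 AM + 260 min = 2:02 PM.

2:02 PM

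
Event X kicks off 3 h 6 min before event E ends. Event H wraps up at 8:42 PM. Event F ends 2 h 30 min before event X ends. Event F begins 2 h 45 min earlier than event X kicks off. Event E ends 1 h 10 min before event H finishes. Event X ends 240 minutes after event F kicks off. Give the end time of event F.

3:11 PM

Event E ends at 8:42 PM − 70 min = 7:32 PM.
Event X starts at 7:32 PM − 186 min = 4:26 PM.
Event F starts at 4:26 PM − 165 min = 1:41 PM.
Event X ends at 1:41 PM + 240 min = 5:41 PM.
Event F ends at 5:41 PM − 150 min = 3:11 PM.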